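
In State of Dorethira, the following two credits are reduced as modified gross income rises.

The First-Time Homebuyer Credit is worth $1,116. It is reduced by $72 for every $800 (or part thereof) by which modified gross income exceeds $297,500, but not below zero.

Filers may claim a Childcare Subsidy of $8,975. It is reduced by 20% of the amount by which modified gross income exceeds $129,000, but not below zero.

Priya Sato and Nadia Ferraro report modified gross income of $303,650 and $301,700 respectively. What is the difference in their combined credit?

$144

Priya ($303,650): First-Time Homebuyer Credit: income exceeds $297,500 by $6,150, which is 8 full-or-partial $800 increments; reduction = 8 × $72 = $576, leaving $540. Childcare Subsidy: 20% of the $174,650 excess over $129,000 is $34,930 ≥ base, so the credit is $0. total $540 + $0 = $540
Nadia ($301,700): First-Time Homebuyer Credit: income exceeds $297,500 by $4,200, which is 6 full-or-partial $800 increments; reduction = 6 × $72 = $432, leaving $684. Childcare Subsidy: 20% of the $172,700 excess over $129,000 is $34,540 ≥ base, so the credit is $0. total $684 + $0 = $684
Difference: |$540 − $684| = $144.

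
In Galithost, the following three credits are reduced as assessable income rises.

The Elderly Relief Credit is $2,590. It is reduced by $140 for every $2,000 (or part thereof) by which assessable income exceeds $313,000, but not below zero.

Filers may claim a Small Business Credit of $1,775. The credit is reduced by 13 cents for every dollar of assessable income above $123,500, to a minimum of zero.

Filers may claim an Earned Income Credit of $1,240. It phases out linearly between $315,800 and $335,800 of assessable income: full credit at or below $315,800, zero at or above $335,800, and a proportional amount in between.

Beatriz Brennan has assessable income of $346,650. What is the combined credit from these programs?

Elderly Relief Credit: income exceeds $313,000 by $33,650, which is 17 full-or-partial $2,000 increments; reduction = 17 × $140 = $2,380, leaving $210.
Small Business Credit: 13% of the $223,150 excess over $123,500 is $29,009.50 ≥ base, so the credit is $0.
Earned Income Credit: $346,650 is at or above $335,800, so the credit is $0.
Total: $210 + $0 + $0 = $210.

$210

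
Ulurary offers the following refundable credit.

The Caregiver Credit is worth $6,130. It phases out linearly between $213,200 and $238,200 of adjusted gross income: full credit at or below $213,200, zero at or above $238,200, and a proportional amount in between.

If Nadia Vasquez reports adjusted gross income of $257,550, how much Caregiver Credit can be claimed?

Caregiver Credit: $257,550 is at or above $238,200, so the credit is $0.

$0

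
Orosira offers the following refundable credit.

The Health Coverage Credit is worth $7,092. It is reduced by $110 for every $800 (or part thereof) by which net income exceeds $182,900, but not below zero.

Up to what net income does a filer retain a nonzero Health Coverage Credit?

$234,100

After 64 increments the reduction is 64 × $110 = $7,040, leaving $52; one more increment wipes it out. Increment 64 ends at excess 64 × $800 = $51,200, so the highest qualifying income is $182,900 + $51,200 = $234,100.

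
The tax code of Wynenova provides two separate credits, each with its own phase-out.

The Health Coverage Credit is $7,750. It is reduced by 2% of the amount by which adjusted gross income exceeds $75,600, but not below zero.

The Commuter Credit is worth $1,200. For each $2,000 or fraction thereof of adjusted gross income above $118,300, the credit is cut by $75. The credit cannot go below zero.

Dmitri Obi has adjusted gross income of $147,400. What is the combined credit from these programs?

Health Coverage Credit: 2% of the $71,800 excess over $75,600 is $1,436; credit = $7,750 − $1,436 = $6,314.
Commuter Credit: income exceeds $118,300 by $29,100, which is 15 full-or-partial $2,000 increments; reduction = 15 × $75 = $1,125, leaving $75.
Total: $6,314 + $75 = $6,389.

$6,389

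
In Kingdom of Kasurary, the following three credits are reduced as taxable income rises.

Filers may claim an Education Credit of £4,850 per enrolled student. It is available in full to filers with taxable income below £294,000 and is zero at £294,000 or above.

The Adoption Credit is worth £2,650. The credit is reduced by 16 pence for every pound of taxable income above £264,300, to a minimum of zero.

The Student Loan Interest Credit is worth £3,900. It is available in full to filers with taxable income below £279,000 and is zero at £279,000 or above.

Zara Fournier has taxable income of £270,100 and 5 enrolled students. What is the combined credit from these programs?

£29,872

Education Credit: base = 5 × £4,850 = £24,250. £270,100 is below the £294,000 cutoff, so the full £24,250 applies.
Adoption Credit: 16% of the £5,800 excess over £264,300 is £928; credit = £2,650 − £928 = £1,722.
Student Loan Interest Credit: £270,100 is below the £279,000 cutoff, so the full £3,900 applies.
Total: £24,250 + £1,722 + £3,900 = £29,872.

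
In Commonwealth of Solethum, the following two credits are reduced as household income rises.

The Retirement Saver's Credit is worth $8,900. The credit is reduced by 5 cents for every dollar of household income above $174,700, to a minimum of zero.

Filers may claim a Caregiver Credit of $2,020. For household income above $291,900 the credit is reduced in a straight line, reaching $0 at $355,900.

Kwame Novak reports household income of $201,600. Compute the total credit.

Retirement Saver's Credit: 5% of the $26,900 excess over $174,700 is $1,345; credit = $8,900 − $1,345 = $7,555.
Caregiver Credit: $201,600 is at or below the $291,900 threshold, so the full $2,020 applies.
Total: $7,555 + $2,020 = $9,575.

$9,575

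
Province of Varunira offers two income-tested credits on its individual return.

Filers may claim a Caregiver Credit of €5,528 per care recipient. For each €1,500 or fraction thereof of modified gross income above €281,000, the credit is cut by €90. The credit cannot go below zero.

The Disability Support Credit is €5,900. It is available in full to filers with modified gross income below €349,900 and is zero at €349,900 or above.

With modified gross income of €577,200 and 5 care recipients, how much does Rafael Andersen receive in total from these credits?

€9,820

Caregiver Credit: base = 5 × €5,528 = €27,640. income exceeds €281,000 by €296,200, which is 198 full-or-partial €1,500 increments; reduction = 198 × €90 = €17,820, leaving €9,820.
Disability Support Credit: €577,200 meets or exceeds the €349,900 cutoff, so the credit is €0.
Total: €9,820 + €0 = €9,820.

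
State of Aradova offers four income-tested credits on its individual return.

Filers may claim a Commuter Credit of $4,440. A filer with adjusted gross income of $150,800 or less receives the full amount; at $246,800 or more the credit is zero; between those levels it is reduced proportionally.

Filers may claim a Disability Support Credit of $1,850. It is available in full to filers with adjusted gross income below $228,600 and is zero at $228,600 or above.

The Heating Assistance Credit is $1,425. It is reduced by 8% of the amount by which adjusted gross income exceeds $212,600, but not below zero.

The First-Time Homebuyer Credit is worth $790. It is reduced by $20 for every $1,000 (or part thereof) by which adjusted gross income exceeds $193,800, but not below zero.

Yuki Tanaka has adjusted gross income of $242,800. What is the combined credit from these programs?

Commuter Credit: $242,800 is $92,000 into a $96,000 phase-out range, leaving 4,000/96,000 of the credit: $4,440 × 4,000/96,000 = $185.
Disability Support Credit: $242,800 meets or exceeds the $228,600 cutoff, so the credit is $0.
Heating Assistance Credit: 8% of the $30,200 excess over $212,600 is $2,416 ≥ base, so the credit is $0.
First-Time Homebuyer Credit: income exceeds $193,800 by $49,000 → 49 increments × $20 = $980 ≥ base, so the credit is $0.
Total: $185 + $0 + $0 + $0 = $185.

$185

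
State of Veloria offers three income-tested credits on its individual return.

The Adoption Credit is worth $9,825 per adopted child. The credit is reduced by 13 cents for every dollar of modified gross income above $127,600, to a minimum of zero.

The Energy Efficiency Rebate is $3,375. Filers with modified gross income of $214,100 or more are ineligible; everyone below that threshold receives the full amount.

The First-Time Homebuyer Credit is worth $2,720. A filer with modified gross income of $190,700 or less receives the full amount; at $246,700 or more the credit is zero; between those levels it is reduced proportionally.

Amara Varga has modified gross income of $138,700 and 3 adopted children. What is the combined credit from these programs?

Adoption Credit: base = 3 × $9,825 = $29,475. 13% of the $11,100 excess over $127,600 is $1,443; credit = $29,475 − $1,443 = $28,032.
Energy Efficiency Rebate: $138,700 is below the $214,100 cutoff, so the full $3,375 applies.
First-Time Homebuyer Credit: $138,700 is at or below the $190,700 threshold, so the full $2,720 applies.
Total: $28,032 + $3,375 + $2,720 = $34,127.

$34,127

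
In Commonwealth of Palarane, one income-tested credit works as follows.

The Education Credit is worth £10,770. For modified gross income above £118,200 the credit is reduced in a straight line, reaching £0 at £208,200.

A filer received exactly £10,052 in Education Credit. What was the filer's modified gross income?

£10,052 is 10,052/10,770 of the full £10,770, so 718/10,770 of the £90,000 range has been used: income = £118,200 + £90,000 × 718/10,770 = £124,200.

£124,200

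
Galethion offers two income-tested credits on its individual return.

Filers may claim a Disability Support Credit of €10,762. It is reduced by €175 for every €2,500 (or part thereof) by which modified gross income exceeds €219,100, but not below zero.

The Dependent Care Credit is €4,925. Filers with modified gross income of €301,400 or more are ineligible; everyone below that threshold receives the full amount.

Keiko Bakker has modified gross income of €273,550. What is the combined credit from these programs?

Disability Support Credit: income exceeds €219,100 by €54,450, which is 22 full-or-partial €2,500 increments; reduction = 22 × €175 = €3,850, leaving €6,912.
Dependent Care Credit: €273,550 is below the €301,400 cutoff, so the full €4,925 applies.
Total: €6,912 + €4,925 = €11,837.

€11,837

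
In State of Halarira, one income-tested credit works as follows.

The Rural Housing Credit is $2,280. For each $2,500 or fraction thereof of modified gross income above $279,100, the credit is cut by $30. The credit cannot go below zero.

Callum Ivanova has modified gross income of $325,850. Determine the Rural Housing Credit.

Rural Housing Credit: income exceeds $279,100 by $46,750, which is 19 full-or-partial $2,500 increments; reduction = 19 × $30 = $570, leaving $1,710.

$1,710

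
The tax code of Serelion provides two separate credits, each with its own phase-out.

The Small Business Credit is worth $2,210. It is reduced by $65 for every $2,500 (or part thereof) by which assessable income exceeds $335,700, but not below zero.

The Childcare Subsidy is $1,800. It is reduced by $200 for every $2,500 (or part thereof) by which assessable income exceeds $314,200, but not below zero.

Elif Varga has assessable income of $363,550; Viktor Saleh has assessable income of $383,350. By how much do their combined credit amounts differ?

$520

Elif ($363,550): Small Business Credit: income exceeds $335,700 by $27,850, which is 12 full-or-partial $2,500 increments; reduction = 12 × $65 = $780, leaving $1,430. Childcare Subsidy: income exceeds $314,200 by $49,350 → 20 increments × $200 = $4,000 ≥ base, so the credit is $0. total $1,430 + $0 = $1,430
Viktor ($383,350): Small Business Credit: income exceeds $335,700 by $47,650, which is 20 full-or-partial $2,500 increments; reduction = 20 × $65 = $1,300, leaving $910. Childcare Subsidy: income exceeds $314,200 by $69,150 → 28 increments × $200 = $5,600 ≥ base, so the credit is $0. total $910 + $0 = $910
Difference: |$1,430 − $910| = $520.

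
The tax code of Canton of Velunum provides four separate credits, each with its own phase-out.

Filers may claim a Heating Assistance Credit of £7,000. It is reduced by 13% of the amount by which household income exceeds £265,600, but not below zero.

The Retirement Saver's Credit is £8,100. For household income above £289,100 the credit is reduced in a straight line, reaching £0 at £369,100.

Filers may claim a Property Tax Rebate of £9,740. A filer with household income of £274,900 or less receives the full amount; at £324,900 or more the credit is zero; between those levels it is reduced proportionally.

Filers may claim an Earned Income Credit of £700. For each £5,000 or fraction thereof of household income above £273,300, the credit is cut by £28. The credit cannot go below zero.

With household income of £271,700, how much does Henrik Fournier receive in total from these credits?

£24,747

Heating Assistance Credit: 13% of the £6,100 excess over £265,600 is £793; credit = £7,000 − £793 = £6,207.
Retirement Saver's Credit: £271,700 is at or below the £289,100 threshold, so the full £8,100 applies.
Property Tax Rebate: £271,700 is at or below the £274,900 threshold, so the full £9,740 applies.
Earned Income Credit: £271,700 is at or below the £273,300 threshold, so the full £700 applies.
Total: £6,207 + £8,100 + £9,740 + £700 = £24,747.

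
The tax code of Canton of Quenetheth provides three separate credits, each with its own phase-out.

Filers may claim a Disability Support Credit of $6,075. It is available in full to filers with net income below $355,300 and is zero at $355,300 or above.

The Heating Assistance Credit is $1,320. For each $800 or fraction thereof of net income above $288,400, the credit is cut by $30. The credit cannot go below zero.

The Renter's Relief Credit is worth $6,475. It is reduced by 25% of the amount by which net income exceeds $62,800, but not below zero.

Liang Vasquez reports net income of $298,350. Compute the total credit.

Disability Support Credit: $298,350 is below the $355,300 cutoff, so the full $6,075 applies.
Heating Assistance Credit: income exceeds $288,400 by $9,950, which is 13 full-or-partial $800 increments; reduction = 13 × $30 = $390, leaving $930.
Renter's Relief Credit: 25% of the $235,550 excess over $62,800 is $58,887.50 ≥ base, so the credit is $0.
Total: $6,075 + $930 + $0 = $7,005.

$7,005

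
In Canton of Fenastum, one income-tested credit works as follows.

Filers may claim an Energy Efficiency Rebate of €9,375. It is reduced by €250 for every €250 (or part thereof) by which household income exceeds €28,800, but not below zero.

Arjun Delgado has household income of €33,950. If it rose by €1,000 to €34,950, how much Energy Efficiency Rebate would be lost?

At €33,950 — income exceeds €28,800 by €5,150, which is 21 full-or-partial €250 increments; reduction = 21 × €250 = €5,250, leaving €4,125.
At €34,950 — income exceeds €28,800 by €6,150, which is 25 full-or-partial €250 increments; reduction = 25 × €250 = €6,250, leaving €3,125.
Lost: €4,125 − €3,125 = €1,000.

€1,000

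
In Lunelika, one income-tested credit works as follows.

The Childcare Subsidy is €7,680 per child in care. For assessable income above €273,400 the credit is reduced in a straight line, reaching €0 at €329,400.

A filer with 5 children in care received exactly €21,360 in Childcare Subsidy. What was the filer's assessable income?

Full credit = 5 × €7,680 = €38,400.
€21,360 is 21,360/38,400 of the full €38,400, so 17,040/38,400 of the €56,000 range has been used: income = €273,400 + €56,000 × 17,040/38,400 = €298,250.

€298,250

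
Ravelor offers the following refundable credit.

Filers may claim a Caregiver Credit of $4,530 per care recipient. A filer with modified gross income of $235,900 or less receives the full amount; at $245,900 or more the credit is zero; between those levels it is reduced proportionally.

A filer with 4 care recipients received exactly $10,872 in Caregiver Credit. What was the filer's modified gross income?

Full credit = 4 × $4,530 = $18,120.
$10,872 is 10,872/18,120 of the full $18,120, so 7,248/18,120 of the $10,000 range has been used: income = $235,900 + $10,000 × 7,248/18,120 = $239,900.

$239,900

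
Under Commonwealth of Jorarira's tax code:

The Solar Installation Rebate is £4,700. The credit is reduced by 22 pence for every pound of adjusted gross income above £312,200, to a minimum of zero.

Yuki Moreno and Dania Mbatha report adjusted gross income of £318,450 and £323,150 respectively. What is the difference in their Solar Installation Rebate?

£1,034

Yuki (£318,450): Solar Installation Rebate: 22% of the £6,250 excess over £312,200 is £1,375; credit = £4,700 − £1,375 = £3,325.
Dania (£323,150): Solar Installation Rebate: 22% of the £10,950 excess over £312,200 is £2,409; credit = £4,700 − £2,409 = £2,291.
Difference: |£3,325 − £2,291| = £1,034.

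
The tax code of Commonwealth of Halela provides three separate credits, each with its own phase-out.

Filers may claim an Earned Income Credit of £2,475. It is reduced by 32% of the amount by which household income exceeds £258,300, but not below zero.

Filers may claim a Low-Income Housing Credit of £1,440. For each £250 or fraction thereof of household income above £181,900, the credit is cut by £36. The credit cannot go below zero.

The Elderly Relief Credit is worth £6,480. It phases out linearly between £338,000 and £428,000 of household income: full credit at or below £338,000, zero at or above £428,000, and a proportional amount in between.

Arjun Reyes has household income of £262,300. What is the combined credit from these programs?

Earned Income Credit: 32% of the £4,000 excess over £258,300 is £1,280; credit = £2,475 − £1,280 = £1,195.
Low-Income Housing Credit: income exceeds £181,900 by £80,400 → 322 increments × £36 = £11,592 ≥ base, so the credit is £0.
Elderly Relief Credit: £262,300 is at or below the £338,000 threshold, so the full £6,480 applies.
Total: £1,195 + £0 + £6,480 = £7,675.

£7,675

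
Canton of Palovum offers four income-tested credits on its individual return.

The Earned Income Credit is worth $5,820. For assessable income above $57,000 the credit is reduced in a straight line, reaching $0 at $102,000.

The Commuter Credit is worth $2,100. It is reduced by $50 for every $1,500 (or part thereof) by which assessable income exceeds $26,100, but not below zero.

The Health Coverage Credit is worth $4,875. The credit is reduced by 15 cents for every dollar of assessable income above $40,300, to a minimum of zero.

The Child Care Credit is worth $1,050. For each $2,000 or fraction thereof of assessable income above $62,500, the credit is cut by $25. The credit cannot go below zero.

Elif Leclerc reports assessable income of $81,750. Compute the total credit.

$3,619

Earned Income Credit: $81,750 is $24,750 into a $45,000 phase-out range, leaving 20,250/45,000 of the credit: $5,820 × 20,250/45,000 = $2,619.
Commuter Credit: income exceeds $26,100 by $55,650, which is 38 full-or-partial $1,500 increments; reduction = 38 × $50 = $1,900, leaving $200.
Health Coverage Credit: 15% of the $41,450 excess over $40,300 is $6,217.50 ≥ base, so the credit is $0.
Child Care Credit: income exceeds $62,500 by $19,250, which is 10 full-or-partial $2,000 increments; reduction = 10 × $25 = $250, leaving $800.
Total: $2,619 + $200 + $0 + $800 = $3,619.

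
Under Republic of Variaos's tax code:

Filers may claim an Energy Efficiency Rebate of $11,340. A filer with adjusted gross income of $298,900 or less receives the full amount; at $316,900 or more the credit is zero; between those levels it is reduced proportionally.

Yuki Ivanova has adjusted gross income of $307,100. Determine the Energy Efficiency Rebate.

Energy Efficiency Rebate: $307,100 is $8,200 into a $18,000 phase-out range, leaving 9,800/18,000 of the credit: $11,340 × 9,800/18,000 = $6,174.

$6,174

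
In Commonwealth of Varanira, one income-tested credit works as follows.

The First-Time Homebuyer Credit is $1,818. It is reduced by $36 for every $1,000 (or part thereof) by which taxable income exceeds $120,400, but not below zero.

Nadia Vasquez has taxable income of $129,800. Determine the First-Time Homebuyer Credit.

$1,458

First-Time Homebuyer Credit: income exceeds $120,400 by $9,400, which is 10 full-or-partial $1,000 increments; reduction = 10 × $36 = $360, leaving $1,458.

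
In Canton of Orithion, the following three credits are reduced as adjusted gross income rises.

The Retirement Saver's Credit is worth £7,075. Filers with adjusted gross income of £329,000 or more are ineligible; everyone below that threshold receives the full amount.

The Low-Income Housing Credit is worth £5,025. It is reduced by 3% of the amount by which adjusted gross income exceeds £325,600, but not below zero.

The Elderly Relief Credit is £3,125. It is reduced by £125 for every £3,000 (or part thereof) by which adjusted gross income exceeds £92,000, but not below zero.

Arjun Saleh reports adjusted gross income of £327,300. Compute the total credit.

£12,049

Retirement Saver's Credit: £327,300 is below the £329,000 cutoff, so the full £7,075 applies.
Low-Income Housing Credit: 3% of the £1,700 excess over £325,600 is £51; credit = £5,025 − £51 = £4,974.
Elderly Relief Credit: income exceeds £92,000 by £235,300 → 79 increments × £125 = £9,875 ≥ base, so the credit is £0.
Total: £7,075 + £4,974 + £0 = £12,049.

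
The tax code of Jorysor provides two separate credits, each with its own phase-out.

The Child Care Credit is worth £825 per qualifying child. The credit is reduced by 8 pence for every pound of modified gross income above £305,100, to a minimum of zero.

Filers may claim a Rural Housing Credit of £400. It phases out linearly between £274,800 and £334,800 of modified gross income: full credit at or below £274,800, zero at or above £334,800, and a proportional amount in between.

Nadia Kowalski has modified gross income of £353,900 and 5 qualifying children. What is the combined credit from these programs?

£221

Child Care Credit: base = 5 × £825 = £4,125. 8% of the £48,800 excess over £305,100 is £3,904; credit = £4,125 − £3,904 = £221.
Rural Housing Credit: £353,900 is at or above £334,800, so the credit is £0.
Total: £221 + £0 = £221.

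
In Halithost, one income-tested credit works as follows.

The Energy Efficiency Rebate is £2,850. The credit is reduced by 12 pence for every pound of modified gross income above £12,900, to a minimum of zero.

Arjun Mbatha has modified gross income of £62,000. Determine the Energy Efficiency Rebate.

£0

Energy Efficiency Rebate: 12% of the £49,100 excess over £12,900 is £5,892 ≥ base, so the credit is £0.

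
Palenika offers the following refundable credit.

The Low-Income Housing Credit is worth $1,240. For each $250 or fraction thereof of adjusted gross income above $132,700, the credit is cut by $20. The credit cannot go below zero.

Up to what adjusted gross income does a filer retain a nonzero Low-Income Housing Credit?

After 61 increments the reduction is 61 × $20 = $1,220, leaving $20; one more increment wipes it out. Increment 61 ends at excess 61 × $250 = $15,250, so the highest qualifying income is $132,700 + $15,250 = $147,950.

$147,950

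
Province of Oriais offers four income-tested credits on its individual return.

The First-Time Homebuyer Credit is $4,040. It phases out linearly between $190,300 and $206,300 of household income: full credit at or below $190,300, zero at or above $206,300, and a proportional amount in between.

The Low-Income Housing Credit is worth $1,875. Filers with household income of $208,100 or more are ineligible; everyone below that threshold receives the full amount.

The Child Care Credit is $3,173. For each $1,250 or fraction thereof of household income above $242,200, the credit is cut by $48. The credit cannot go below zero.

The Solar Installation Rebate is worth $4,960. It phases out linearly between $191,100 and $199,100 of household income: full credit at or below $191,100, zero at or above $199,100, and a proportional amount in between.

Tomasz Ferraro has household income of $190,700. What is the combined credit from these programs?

First-Time Homebuyer Credit: $190,700 is $400 into a $16,000 phase-out range, leaving 15,600/16,000 of the credit: $4,040 × 15,600/16,000 = $3,939.
Low-Income Housing Credit: $190,700 is below the $208,100 cutoff, so the full $1,875 applies.
Child Care Credit: $190,700 is at or below the $242,200 threshold, so the full $3,173 applies.
Solar Installation Rebate: $190,700 is at or below the $191,100 threshold, so the full $4,960 applies.
Total: $3,939 + $1,875 + $3,173 + $4,960 = $13,947.

$13,947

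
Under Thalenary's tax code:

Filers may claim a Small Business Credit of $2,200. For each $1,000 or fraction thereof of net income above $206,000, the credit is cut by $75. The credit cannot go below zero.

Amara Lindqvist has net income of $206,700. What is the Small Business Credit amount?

$2,125

Small Business Credit: income exceeds $206,000 by $700, which is 1 full-or-partial $1,000 increment; reduction = 1 × $75 = $75, leaving $2,125.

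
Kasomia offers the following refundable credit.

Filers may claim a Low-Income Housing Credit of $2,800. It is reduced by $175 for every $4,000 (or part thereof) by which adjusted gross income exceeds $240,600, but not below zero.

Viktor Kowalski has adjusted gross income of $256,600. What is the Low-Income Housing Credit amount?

Low-Income Housing Credit: income exceeds $240,600 by $16,000, which is 4 full-or-partial $4,000 increments; reduction = 4 × $175 = $700, leaving $2,100.

$2,100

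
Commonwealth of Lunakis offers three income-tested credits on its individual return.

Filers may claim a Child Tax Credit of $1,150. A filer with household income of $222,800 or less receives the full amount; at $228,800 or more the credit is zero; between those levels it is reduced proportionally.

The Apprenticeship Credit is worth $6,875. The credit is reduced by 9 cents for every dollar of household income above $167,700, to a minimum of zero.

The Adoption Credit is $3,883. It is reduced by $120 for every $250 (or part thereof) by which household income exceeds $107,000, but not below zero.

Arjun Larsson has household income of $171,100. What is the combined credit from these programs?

Child Tax Credit: $171,100 is at or below the $222,800 threshold, so the full $1,150 applies.
Apprenticeship Credit: 9% of the $3,400 excess over $167,700 is $306; credit = $6,875 − $306 = $6,569.
Adoption Credit: income exceeds $107,000 by $64,100 → 257 increments × $120 = $30,840 ≥ base, so the credit is $0.
Total: $1,150 + $6,569 + $0 = $7,719.

$7,719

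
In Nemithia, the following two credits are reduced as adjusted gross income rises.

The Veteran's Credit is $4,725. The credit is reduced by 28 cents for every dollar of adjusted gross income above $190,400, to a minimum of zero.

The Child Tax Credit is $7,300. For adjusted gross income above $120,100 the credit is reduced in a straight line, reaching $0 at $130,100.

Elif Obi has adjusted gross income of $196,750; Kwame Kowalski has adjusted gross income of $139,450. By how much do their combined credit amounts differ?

$1,778

Elif ($196,750): Veteran's Credit: 28% of the $6,350 excess over $190,400 is $1,778; credit = $4,725 − $1,778 = $2,947. Child Tax Credit: $196,750 is at or above $130,100, so the credit is $0. total $2,947 + $0 = $2,947
Kwame ($139,450): Veteran's Credit: $139,450 is at or below the $190,400 threshold, so the full $4,725 applies. Child Tax Credit: $139,450 is at or above $130,100, so the credit is $0. total $4,725 + $0 = $4,725
Difference: |$2,947 − $4,725| = $1,778.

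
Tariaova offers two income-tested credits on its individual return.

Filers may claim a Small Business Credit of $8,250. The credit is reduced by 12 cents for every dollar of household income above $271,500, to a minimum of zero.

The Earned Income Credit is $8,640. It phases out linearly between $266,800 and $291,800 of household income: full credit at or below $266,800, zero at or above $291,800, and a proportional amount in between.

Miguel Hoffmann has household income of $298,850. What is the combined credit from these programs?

$4,968

Small Business Credit: 12% of the $27,350 excess over $271,500 is $3,282; credit = $8,250 − $3,282 = $4,968.
Earned Income Credit: $298,850 is at or above $291,800, so the credit is $0.
Total: $4,968 + $0 = $4,968.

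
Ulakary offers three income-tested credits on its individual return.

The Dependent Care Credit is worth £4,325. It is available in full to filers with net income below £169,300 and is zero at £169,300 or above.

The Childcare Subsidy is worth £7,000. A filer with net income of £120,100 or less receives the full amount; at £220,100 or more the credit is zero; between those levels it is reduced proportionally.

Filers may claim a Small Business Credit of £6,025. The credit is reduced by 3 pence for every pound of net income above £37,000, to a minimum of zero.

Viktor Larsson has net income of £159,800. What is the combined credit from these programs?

Dependent Care Credit: £159,800 is below the £169,300 cutoff, so the full £4,325 applies.
Childcare Subsidy: £159,800 is £39,700 into a £100,000 phase-out range, leaving 60,300/100,000 of the credit: £7,000 × 60,300/100,000 = £4,221.
Small Business Credit: 3% of the £122,800 excess over £37,000 is £3,684; credit = £6,025 − £3,684 = £2,341.
Total: £4,325 + £4,221 + £2,341 = £10,887.

£10,887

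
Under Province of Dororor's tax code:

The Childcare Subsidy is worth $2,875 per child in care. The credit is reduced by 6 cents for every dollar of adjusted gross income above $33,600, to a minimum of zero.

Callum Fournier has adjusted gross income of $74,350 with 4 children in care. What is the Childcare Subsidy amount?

$9,055

Childcare Subsidy: base = 4 × $2,875 = $11,500. 6% of the $40,750 excess over $33,600 is $2,445; credit = $11,500 − $2,445 = $9,055.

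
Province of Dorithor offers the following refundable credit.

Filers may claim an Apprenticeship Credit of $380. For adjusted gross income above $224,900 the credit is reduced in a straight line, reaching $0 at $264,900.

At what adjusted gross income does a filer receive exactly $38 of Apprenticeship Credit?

$260,900

$38 is 38/380 of the full $380, so 342/380 of the $40,000 range has been used: income = $224,900 + $40,000 × 342/380 = $260,900.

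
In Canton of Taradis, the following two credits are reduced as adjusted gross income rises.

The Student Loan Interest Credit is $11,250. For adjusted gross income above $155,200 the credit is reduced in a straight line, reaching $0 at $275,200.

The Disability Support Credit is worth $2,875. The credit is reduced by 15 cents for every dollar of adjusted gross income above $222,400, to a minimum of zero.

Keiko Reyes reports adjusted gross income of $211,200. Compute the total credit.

Student Loan Interest Credit: $211,200 is $56,000 into a $120,000 phase-out range, leaving 64,000/120,000 of the credit: $11,250 × 64,000/120,000 = $6,000.
Disability Support Credit: $211,200 is at or below the $222,400 threshold, so the full $2,875 applies.
Total: $6,000 + $2,875 = $8,875.

$8,875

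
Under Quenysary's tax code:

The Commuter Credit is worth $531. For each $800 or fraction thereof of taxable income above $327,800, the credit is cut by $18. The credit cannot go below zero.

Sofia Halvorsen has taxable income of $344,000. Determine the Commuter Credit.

Commuter Credit: income exceeds $327,800 by $16,200, which is 21 full-or-partial $800 increments; reduction = 21 × $18 = $378, leaving $153.

$153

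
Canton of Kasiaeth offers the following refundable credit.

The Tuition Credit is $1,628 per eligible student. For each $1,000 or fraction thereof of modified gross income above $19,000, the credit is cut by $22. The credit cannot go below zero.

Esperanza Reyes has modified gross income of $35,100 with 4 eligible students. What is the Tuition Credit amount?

Tuition Credit: base = 4 × $1,628 = $6,512. income exceeds $19,000 by $16,100, which is 17 full-or-partial $1,000 increments; reduction = 17 × $22 = $374, leaving $6,138.

$6,138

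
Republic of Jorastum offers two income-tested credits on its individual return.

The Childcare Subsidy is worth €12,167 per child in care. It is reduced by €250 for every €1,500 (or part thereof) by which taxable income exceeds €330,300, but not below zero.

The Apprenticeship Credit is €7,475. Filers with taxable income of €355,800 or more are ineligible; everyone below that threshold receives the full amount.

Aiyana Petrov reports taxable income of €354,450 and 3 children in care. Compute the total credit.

€39,726

Childcare Subsidy: base = 3 × €12,167 = €36,501. income exceeds €330,300 by €24,150, which is 17 full-or-partial €1,500 increments; reduction = 17 × €250 = €4,250, leaving €32,251.
Apprenticeship Credit: €354,450 is below the €355,800 cutoff, so the full €7,475 applies.
Total: €32,251 + €7,475 = €39,726.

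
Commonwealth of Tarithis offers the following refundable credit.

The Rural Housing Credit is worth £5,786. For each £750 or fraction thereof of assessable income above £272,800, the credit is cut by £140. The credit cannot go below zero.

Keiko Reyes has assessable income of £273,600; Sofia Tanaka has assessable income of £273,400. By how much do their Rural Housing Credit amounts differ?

Keiko (£273,600): Rural Housing Credit: income exceeds £272,800 by £800, which is 2 full-or-partial £750 increments; reduction = 2 × £140 = £280, leaving £5,506.
Sofia (£273,400): Rural Housing Credit: income exceeds £272,800 by £600, which is 1 full-or-partial £750 increment; reduction = 1 × £140 = £140, leaving £5,646.
Difference: |£5,506 − £5,646| = £140.

£140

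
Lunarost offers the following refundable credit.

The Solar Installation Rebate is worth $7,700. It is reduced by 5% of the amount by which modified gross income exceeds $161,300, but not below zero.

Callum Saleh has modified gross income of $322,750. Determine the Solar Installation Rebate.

Solar Installation Rebate: 5% of the $161,450 excess over $161,300 is $8,072.50 ≥ base, so the credit is $0.

$0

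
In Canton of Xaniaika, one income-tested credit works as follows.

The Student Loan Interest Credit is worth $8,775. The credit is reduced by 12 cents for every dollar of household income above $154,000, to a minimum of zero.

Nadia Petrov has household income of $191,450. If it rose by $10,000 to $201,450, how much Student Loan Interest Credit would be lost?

$1,200

At $191,450 — 12% of the $37,450 excess over $154,000 is $4,494; credit = $8,775 − $4,494 = $4,281.
At $201,450 — 12% of the $47,450 excess over $154,000 is $5,694; credit = $8,775 − $5,694 = $3,081.
Lost: $4,281 − $3,081 = $1,200.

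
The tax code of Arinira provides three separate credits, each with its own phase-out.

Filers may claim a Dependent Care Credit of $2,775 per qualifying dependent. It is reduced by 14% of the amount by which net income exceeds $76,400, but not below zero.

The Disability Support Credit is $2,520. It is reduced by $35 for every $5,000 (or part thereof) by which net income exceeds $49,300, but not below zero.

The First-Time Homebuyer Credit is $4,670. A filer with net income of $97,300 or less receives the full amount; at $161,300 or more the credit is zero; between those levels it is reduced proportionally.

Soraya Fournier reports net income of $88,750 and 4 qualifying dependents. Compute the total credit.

Dependent Care Credit: base = 4 × $2,775 = $11,100. 14% of the $12,350 excess over $76,400 is $1,729; credit = $11,100 − $1,729 = $9,371.
Disability Support Credit: income exceeds $49,300 by $39,450, which is 8 full-or-partial $5,000 increments; reduction = 8 × $35 = $280, leaving $2,240.
First-Time Homebuyer Credit: $88,750 is at or below the $97,300 threshold, so the full $4,670 applies.
Total: $9,371 + $2,240 + $4,670 = $16,281.

$16,281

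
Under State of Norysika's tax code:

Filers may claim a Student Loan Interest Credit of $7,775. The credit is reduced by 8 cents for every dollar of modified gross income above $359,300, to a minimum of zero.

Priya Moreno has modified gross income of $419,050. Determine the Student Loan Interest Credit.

Student Loan Interest Credit: 8% of the $59,750 excess over $359,300 is $4,780; credit = $7,775 − $4,780 = $2,995.

$2,995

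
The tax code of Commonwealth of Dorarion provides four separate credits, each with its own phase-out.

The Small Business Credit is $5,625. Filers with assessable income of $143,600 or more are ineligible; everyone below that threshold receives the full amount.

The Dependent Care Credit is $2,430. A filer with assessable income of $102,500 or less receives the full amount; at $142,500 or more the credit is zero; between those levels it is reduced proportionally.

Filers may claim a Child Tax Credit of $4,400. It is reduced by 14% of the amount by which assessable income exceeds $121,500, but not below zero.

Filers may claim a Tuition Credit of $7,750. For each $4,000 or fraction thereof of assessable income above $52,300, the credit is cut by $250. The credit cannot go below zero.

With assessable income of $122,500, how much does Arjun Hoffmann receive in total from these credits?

Small Business Credit: $122,500 is below the $143,600 cutoff, so the full $5,625 applies.
Dependent Care Credit: $122,500 is $20,000 into a $40,000 phase-out range, leaving 20,000/40,000 of the credit: $2,430 × 20,000/40,000 = $1,215.
Child Tax Credit: 14% of the $1,000 excess over $121,500 is $140; credit = $4,400 − $140 = $4,260.
Tuition Credit: income exceeds $52,300 by $70,200, which is 18 full-or-partial $4,000 increments; reduction = 18 × $250 = $4,500, leaving $3,250.
Total: $5,625 + $1,215 + $4,260 + $3,250 = $14,350.

$14,350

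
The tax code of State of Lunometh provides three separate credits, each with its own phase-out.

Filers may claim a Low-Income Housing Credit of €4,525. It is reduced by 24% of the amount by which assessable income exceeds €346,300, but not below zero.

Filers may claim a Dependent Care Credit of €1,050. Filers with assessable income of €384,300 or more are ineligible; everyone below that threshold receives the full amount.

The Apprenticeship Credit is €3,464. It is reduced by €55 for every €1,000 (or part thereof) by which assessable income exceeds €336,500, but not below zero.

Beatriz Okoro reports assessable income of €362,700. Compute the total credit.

Low-Income Housing Credit: 24% of the €16,400 excess over €346,300 is €3,936; credit = €4,525 − €3,936 = €589.
Dependent Care Credit: €362,700 is below the €384,300 cutoff, so the full €1,050 applies.
Apprenticeship Credit: income exceeds €336,500 by €26,200, which is 27 full-or-partial €1,000 increments; reduction = 27 × €55 = €1,485, leaving €1,979.
Total: €589 + €1,050 + €1,979 = €3,618.

€3,618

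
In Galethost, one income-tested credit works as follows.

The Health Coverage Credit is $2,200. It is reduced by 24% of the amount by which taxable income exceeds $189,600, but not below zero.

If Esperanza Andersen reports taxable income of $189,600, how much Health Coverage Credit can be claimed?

Health Coverage Credit: $189,600 is at or below the $189,600 threshold, so the full $2,200 applies.

$2,200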